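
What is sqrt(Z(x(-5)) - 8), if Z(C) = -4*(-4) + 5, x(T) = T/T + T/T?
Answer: sqrt(13) ≈ 3.6056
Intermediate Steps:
x(T) = 2 (x(T) = 1 + 1 = 2)
Z(C) = 21 (Z(C) = 16 + 5 = 21)
sqrt(Z(x(-5)) - 8) = sqrt(21 - 8) = sqrt(13)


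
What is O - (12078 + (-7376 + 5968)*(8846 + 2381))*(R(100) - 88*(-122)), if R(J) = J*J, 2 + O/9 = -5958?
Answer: 327536222328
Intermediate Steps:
O = -53640 (O = -18 + 9*(-5958) = -18 - 53622 = -53640)
R(J) = J²
O - (12078 + (-7376 + 5968)*(8846 + 2381))*(R(100) - 88*(-122)) = -53640 - (12078 + (-7376 + 5968)*(8846 + 2381))*(100² - 88*(-122)) = -53640 - (12078 - 1408*11227)*(10000 + 10736) = -53640 - (12078 - 15807616)*20736 = -53640 - (-15795538)*20736 = -53640 - 1*(-327536275968) = -53640 + 327536275968 = 327536222328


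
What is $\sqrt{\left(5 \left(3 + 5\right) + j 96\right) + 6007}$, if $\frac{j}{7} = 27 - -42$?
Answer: $\sqrt{52415} \approx 228.94$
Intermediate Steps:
$j = 483$ ($j = 7 \left(27 - -42\right) = 7 \left(27 + 42\right) = 7 \cdot 69 = 483$)
$\sqrt{\left(5 \left(3 + 5\right) + j 96\right) + 6007} = \sqrt{\left(5 \left(3 + 5\right) + 483 \cdot 96\right) + 6007} = \sqrt{\left(5 \cdot 8 + 46368\right) + 6007} = \sqrt{\left(40 + 46368\right) + 6007} = \sqrt{46408 + 6007} = \sqrt{52415}$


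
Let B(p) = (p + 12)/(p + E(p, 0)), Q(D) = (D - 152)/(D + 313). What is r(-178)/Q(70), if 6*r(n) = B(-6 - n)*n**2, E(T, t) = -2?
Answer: -279104356/10455 ≈ -26696.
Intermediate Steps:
Q(D) = (-152 + D)/(313 + D)
B(p) = (12 + p)/(-2 + p) (B(p) = (p + 12)/(p - 2) = (12 + p)/(-2 + p))
r(n) = n**2*(6 - n)/(6*(-8 - n)) (r(n) = (((12 + (-6 - n))/(-2 + (-6 - n)))*n**2)/6 = (((6 - n)/(-8 - n))*n**2)/6 = (n**2*(6 - n)/(-8 - n))/6 = n**2*(6 - n)/(6*(-8 - n)))
r(-178)/Q(70) = ((1/6)*(-178)**2*(-6 - 178)/(8 - 178))/(((-152 + 70)/(313 + 70))) = ((1/6)*31684*(-184)/(-170))/((-82/383)) = ((1/6)*31684*(-1/170)*(-184))/(((1/383)*(-82))) = 1457464/(255*(-82/383)) = (1457464/255)*(-383/82) = -279104356/10455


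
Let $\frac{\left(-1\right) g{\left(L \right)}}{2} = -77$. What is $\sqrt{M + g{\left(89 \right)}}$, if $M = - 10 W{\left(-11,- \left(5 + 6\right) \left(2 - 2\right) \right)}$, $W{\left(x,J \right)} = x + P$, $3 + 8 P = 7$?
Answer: $\sqrt{259} \approx 16.093$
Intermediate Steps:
$g{\left(L \right)} = 154$ ($g{\left(L \right)} = \left(-2\right) \left(-77\right) = 154$)
$P = \frac{1}{2}$ ($P = - \frac{3}{8} + \frac{1}{8} \cdot 7 = - \frac{3}{8} + \frac{7}{8} = \frac{1}{2} \approx 0.5$)
$W{\left(x,J \right)} = \frac{1}{2} + x$ ($W{\left(x,J \right)} = x + \frac{1}{2} = \frac{1}{2} + x$)
$M = 105$ ($M = - 10 \left(\frac{1}{2} - 11\right) = \left(-10\right) \left(- \frac{21}{2}\right) = 105$)
$\sqrt{M + g{\left(89 \right)}} = \sqrt{105 + 154} = \sqrt{259}$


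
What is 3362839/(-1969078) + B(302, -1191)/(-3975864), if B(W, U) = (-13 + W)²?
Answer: -6767324940767/3914393166696 ≈ -1.7288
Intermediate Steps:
3362839/(-1969078) + B(302, -1191)/(-3975864) = 3362839/(-1969078) + (-13 + 302)²/(-3975864) = 3362839*(-1/1969078) + 289²*(-1/3975864) = -3362839/1969078 + 83521*(-1/3975864) = -3362839/1969078 - 83521/3975864 = -6767324940767/3914393166696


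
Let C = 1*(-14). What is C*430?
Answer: -6020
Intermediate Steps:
C = -14
C*430 = -14*430 = -6020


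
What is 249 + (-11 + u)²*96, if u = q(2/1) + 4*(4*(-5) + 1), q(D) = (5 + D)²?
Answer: 138873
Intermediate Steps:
u = -27 (u = (5 + 2/1)² + 4*(4*(-5) + 1) = (5 + 2*1)² + 4*(-20 + 1) = (5 + 2)² + 4*(-19) = 7² - 76 = 49 - 76 = -27)
249 + (-11 + u)²*96 = 249 + (-11 - 27)²*96 = 249 + (-38)²*96 = 249 + 1444*96 = 249 + 138624 = 138873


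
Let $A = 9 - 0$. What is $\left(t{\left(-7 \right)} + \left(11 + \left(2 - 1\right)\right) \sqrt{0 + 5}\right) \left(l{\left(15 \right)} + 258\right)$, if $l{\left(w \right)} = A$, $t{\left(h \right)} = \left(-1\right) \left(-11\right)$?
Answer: $2937 + 3204 \sqrt{5} \approx 10101.0$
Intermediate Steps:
$A = 9$ ($A = 9 + 0 = 9$)
$t{\left(h \right)} = 11$
$l{\left(w \right)} = 9$
$\left(t{\left(-7 \right)} + \left(11 + \left(2 - 1\right)\right) \sqrt{0 + 5}\right) \left(l{\left(15 \right)} + 258\right) = \left(11 + \left(11 + \left(2 - 1\right)\right) \sqrt{0 + 5}\right) \left(9 + 258\right) = \left(11 + \left(11 + \left(2 - 1\right)\right) \sqrt{5}\right) 267 = \left(11 + \left(11 + 1\right) \sqrt{5}\right) 267 = \left(11 + 12 \sqrt{5}\right) 267 = 2937 + 3204 \sqrt{5}$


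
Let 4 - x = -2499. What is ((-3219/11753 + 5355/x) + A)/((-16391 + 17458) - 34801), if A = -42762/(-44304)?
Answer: -614895455065/7327724188670704 ≈ -8.3914e-5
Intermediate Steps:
x = 2503 (x = 4 - 1*(-2499) = 4 + 2499 = 2503)
A = 7127/7384 (A = -42762*(-1/44304) = 7127/7384 ≈ 0.96519)
((-3219/11753 + 5355/x) + A)/((-16391 + 17458) - 34801) = ((-3219/11753 + 5355/2503) + 7127/7384)/((-16391 + 17458) - 34801) = ((-3219*1/11753 + 5355*(1/2503)) + 7127/7384)/(1067 - 34801) = ((-3219/11753 + 5355/2503) + 7127/7384)/(-33734) = (54880158/29417759 + 7127/7384)*(-1/33734) = (614895455065/217220732456)*(-1/33734) = -614895455065/7327724188670704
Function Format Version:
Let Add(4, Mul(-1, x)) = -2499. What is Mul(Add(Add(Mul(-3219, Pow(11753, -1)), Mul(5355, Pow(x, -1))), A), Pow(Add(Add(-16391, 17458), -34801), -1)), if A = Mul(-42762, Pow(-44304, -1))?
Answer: Rational(-614895455065, 7327724188670704) ≈ -8.3914e-5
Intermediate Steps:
x = 2503 (x = Add(4, Mul(-1, -2499)) = Add(4, 2499) = 2503)
A = Rational(7127, 7384) (A = Mul(-42762, Rational(-1, 44304)) = Rational(7127, 7384) ≈ 0.96519)
Mul(Add(Add(Mul(-3219, Pow(11753, -1)), Mul(5355, Pow(x, -1))), A), Pow(Add(Add(-16391, 17458), -34801), -1)) = Mul(Add(Add(Mul(-3219, Pow(11753, -1)), Mul(5355, Pow(2503, -1))), Rational(7127, 7384)), Pow(Add(Add(-16391, 17458), -34801), -1)) = Mul(Add(Add(Mul(-3219, Rational(1, 11753)), Mul(5355, Rational(1, 2503))), Rational(7127, 7384)), Pow(Add(1067, -34801), -1)) = Mul(Add(Add(Rational(-3219, 11753), Rational(5355, 2503)), Rational(7127, 7384)), Pow(-33734, -1)) = Mul(Add(Rational(54880158, 29417759), Rational(7127, 7384)), Rational(-1, 33734)) = Mul(Rational(614895455065, 217220732456), Rational(-1, 33734)) = Rational(-614895455065, 7327724188670704)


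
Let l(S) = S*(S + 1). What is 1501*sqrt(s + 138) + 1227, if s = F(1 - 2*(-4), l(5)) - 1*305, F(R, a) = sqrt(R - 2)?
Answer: 1227 + 1501*sqrt(-167 + sqrt(7)) ≈ 1227.0 + 19243.0*I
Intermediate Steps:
l(S) = S*(1 + S)
F(R, a) = sqrt(-2 + R)
s = -305 + sqrt(7) (s = sqrt(-2 + (1 - 2*(-4))) - 1*305 = sqrt(-2 + (1 + 8)) - 305 = sqrt(-2 + 9) - 305 = sqrt(7) - 305 = -305 + sqrt(7) ≈ -302.35)
1501*sqrt(s + 138) + 1227 = 1501*sqrt((-305 + sqrt(7)) + 138) + 1227 = 1501*sqrt(-167 + sqrt(7)) + 1227 = 1227 + 1501*sqrt(-167 + sqrt(7))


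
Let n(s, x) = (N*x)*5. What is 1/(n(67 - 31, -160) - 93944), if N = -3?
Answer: -1/91544 ≈ -1.0924e-5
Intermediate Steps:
n(s, x) = -15*x (n(s, x) = -3*x*5 = -15*x)
1/(n(67 - 31, -160) - 93944) = 1/(-15*(-160) - 93944) = 1/(2400 - 93944) = 1/(-91544) = -1/91544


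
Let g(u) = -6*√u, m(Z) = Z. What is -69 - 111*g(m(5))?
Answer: -69 + 666*√5 ≈ 1420.2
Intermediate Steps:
-69 - 111*g(m(5)) = -69 - (-666)*√5 = -69 + 666*√5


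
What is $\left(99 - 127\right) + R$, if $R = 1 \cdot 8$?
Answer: $-20$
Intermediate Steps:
$R = 8$
$\left(99 - 127\right) + R = \left(99 - 127\right) + 8 = -28 + 8 = -20$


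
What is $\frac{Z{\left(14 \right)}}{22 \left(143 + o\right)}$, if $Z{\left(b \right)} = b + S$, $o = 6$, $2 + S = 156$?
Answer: $\frac{84}{1639} \approx 0.051251$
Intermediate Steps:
$S = 154$ ($S = -2 + 156 = 154$)
$Z{\left(b \right)} = 154 + b$ ($Z{\left(b \right)} = b + 154 = 154 + b$)
$\frac{Z{\left(14 \right)}}{22 \left(143 + o\right)} = \frac{154 + 14}{22 \left(143 + 6\right)} = \frac{168}{22 \cdot 149} = \frac{168}{3278} = 168 \cdot \frac{1}{3278} = \frac{84}{1639}$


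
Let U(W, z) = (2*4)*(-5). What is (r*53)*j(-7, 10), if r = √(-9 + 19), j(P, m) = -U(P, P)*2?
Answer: 4240*√10 ≈ 13408.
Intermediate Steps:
U(W, z) = -40 (U(W, z) = 8*(-5) = -40)
j(P, m) = 80 (j(P, m) = -1*(-40)*2 = 40*2 = 80)
r = √10 ≈ 3.1623
(r*53)*j(-7, 10) = (√10*53)*80 = (53*√10)*80 = 4240*√10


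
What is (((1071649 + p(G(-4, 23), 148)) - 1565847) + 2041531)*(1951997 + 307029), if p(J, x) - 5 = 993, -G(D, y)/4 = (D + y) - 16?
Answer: 3497719985606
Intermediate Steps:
G(D, y) = 64 - 4*D - 4*y (G(D, y) = -4*((D + y) - 16) = -4*(-16 + D + y) = 64 - 4*D - 4*y)
p(J, x) = 998 (p(J, x) = 5 + 993 = 998)
(((1071649 + p(G(-4, 23), 148)) - 1565847) + 2041531)*(1951997 + 307029) = (((1071649 + 998) - 1565847) + 2041531)*(1951997 + 307029) = ((1072647 - 1565847) + 2041531)*2259026 = (-493200 + 2041531)*2259026 = 1548331*2259026 = 3497719985606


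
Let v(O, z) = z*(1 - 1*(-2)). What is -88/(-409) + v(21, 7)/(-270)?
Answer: 5057/36810 ≈ 0.13738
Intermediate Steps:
v(O, z) = 3*z (v(O, z) = z*(1 + 2) = z*3 = 3*z)
-88/(-409) + v(21, 7)/(-270) = -88/(-409) + (3*7)/(-270) = -88*(-1/409) + 21*(-1/270) = 88/409 - 7/90 = 5057/36810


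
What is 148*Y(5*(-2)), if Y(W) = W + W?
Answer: -2960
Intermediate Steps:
Y(W) = 2*W
148*Y(5*(-2)) = 148*(2*(5*(-2))) = 148*(2*(-10)) = 148*(-20) = -2960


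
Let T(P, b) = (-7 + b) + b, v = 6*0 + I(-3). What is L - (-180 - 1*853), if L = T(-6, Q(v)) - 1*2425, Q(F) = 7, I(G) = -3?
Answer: -1385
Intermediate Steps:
v = -3 (v = 6*0 - 3 = 0 - 3 = -3)
T(P, b) = -7 + 2*b
L = -2418 (L = (-7 + 2*7) - 1*2425 = (-7 + 14) - 2425 = 7 - 2425 = -2418)
L - (-180 - 1*853) = -2418 - (-180 - 1*853) = -2418 - (-180 - 853) = -2418 - 1*(-1033) = -2418 + 1033 = -1385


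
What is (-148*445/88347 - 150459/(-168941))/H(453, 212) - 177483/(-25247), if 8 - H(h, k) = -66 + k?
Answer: 365508716985211447/52001483543093322 ≈ 7.0288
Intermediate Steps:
H(h, k) = 74 - k (H(h, k) = 8 - (-66 + k) = 8 + (66 - k) = 74 - k)
(-148*445/88347 - 150459/(-168941))/H(453, 212) - 177483/(-25247) = (-148*445/88347 - 150459/(-168941))/(74 - 1*212) - 177483/(-25247) = (-65860*1/88347 - 150459*(-1/168941))/(74 - 212) - 177483*(-1/25247) = (-65860/88347 + 150459/168941)/(-138) + 177483/25247 = (2166147013/14925430527)*(-1/138) + 177483/25247 = -2166147013/2059709412726 + 177483/25247 = 365508716985211447/52001483543093322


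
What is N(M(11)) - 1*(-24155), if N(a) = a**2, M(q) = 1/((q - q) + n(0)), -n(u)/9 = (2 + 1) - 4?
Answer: 1956556/81 ≈ 24155.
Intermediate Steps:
n(u) = 9 (n(u) = -9*((2 + 1) - 4) = -9*(3 - 4) = -9*(-1) = 9)
M(q) = 1/9 (M(q) = 1/((q - q) + 9) = 1/(0 + 9) = 1/9)
N(M(11)) - 1*(-24155) = (1/9)**2 - 1*(-24155) = 1/81 + 24155 = 1956556/81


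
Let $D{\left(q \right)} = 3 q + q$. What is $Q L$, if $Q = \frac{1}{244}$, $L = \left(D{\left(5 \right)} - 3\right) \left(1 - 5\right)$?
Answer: $- \frac{17}{61} \approx -0.27869$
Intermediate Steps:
$D{\left(q \right)} = 4 q$
$L = -68$ ($L = \left(4 \cdot 5 - 3\right) \left(1 - 5\right) = \left(20 - 3\right) \left(-4\right) = 17 \left(-4\right) = -68$)
$Q = \frac{1}{244} \approx 0.0040984$
$Q L = \frac{1}{244} \left(-68\right) = - \frac{17}{61}$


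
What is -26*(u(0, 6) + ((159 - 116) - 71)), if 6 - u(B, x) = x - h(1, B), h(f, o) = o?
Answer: 728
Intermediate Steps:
u(B, x) = 6 + B - x (u(B, x) = 6 - (x - B) = 6 + (B - x) = 6 + B - x)
-26*(u(0, 6) + ((159 - 116) - 71)) = -26*((6 + 0 - 1*6) + ((159 - 116) - 71)) = -26*((6 + 0 - 6) + (43 - 71)) = -26*(0 - 28) = -26*(-28) = 728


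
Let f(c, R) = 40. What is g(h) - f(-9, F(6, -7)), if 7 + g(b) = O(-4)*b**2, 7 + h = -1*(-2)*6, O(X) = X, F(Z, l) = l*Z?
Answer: -147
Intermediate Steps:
F(Z, l) = Z*l
h = 5 (h = -7 - 1*(-2)*6 = -7 + 2*6 = -7 + 12 = 5)
g(b) = -7 - 4*b**2
g(h) - f(-9, F(6, -7)) = (-7 - 4*5**2) - 1*40 = (-7 - 4*25) - 40 = (-7 - 100) - 40 = -107 - 40 = -147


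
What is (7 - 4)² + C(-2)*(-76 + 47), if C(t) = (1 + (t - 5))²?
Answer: -1035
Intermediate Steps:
C(t) = (-4 + t)² (C(t) = (1 + (-5 + t))² = (-4 + t)²)
(7 - 4)² + C(-2)*(-76 + 47) = (7 - 4)² + (-4 - 2)²*(-76 + 47) = 3² + (-6)²*(-29) = 9 + 36*(-29) = 9 - 1044 = -1035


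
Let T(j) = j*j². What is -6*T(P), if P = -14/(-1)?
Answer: -16464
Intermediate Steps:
P = 14 (P = -14*(-1) = 14)
T(j) = j³
-6*T(P) = -6*14³ = -6*2744 = -16464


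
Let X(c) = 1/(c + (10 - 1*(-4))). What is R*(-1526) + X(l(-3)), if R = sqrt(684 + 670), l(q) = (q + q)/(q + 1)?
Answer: 1/17 - 1526*sqrt(1354) ≈ -56152.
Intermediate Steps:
l(q) = 2*q/(1 + q) (l(q) = (2*q)/(1 + q) = 2*q/(1 + q))
X(c) = 1/(14 + c) (X(c) = 1/(c + (10 + 4)) = 1/(c + 14) = 1/(14 + c))
R = sqrt(1354) ≈ 36.797
R*(-1526) + X(l(-3)) = sqrt(1354)*(-1526) + 1/(14 + 2*(-3)/(1 - 3)) = -1526*sqrt(1354) + 1/(14 + 2*(-3)/(-2)) = -1526*sqrt(1354) + 1/(14 + 2*(-3)*(-1/2)) = -1526*sqrt(1354) + 1/(14 + 3) = -1526*sqrt(1354) + 1/17 = 1/17 - 1526*sqrt(1354)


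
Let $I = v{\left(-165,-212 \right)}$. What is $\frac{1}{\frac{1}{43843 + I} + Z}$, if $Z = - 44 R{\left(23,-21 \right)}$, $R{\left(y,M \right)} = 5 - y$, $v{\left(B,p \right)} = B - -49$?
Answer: $\frac{43727}{34631785} \approx 0.0012626$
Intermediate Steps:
$v{\left(B,p \right)} = 49 + B$ ($v{\left(B,p \right)} = B + 49 = 49 + B$)
$I = -116$ ($I = 49 - 165 = -116$)
$Z = 792$ ($Z = - 44 \left(5 - 23\right) = \left(-44\right) \left(-18\right) = 792$)
$\frac{1}{\frac{1}{43843 + I} + Z} = \frac{1}{\frac{1}{43843 - 116} + 792} = \frac{1}{\frac{1}{43727} + 792} = \frac{1}{\frac{34631785}{43727}} = \frac{43727}{34631785}$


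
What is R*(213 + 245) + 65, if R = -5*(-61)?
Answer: 139755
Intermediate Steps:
R = 305
R*(213 + 245) + 65 = 305*(213 + 245) + 65 = 305*458 + 65 = 139690 + 65 = 139755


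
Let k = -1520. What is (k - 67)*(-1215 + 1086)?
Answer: 204723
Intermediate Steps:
(k - 67)*(-1215 + 1086) = (-1520 - 67)*(-1215 + 1086) = -1587*(-129) = 204723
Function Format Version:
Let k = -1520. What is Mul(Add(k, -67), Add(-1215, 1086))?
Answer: 204723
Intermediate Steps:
Mul(Add(k, -67), Add(-1215, 1086)) = Mul(Add(-1520, -67), Add(-1215, 1086)) = Mul(-1587, -129) = 204723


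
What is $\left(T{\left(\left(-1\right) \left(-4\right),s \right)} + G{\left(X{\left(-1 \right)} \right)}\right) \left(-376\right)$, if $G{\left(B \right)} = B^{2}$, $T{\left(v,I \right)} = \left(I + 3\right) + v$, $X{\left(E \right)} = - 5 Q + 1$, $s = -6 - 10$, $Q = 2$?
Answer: $-27072$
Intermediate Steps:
$s = -16$
$X{\left(E \right)} = -9$ ($X{\left(E \right)} = \left(-5\right) 2 + 1 = -10 + 1 = -9$)
$T{\left(v,I \right)} = 3 + I + v$ ($T{\left(v,I \right)} = \left(3 + I\right) + v = 3 + I + v$)
$\left(T{\left(\left(-1\right) \left(-4\right),s \right)} + G{\left(X{\left(-1 \right)} \right)}\right) \left(-376\right) = \left(\left(3 - 16 - -4\right) + \left(-9\right)^{2}\right) \left(-376\right) = \left(\left(3 - 16 + 4\right) + 81\right) \left(-376\right) = \left(-9 + 81\right) \left(-376\right) = 72 \left(-376\right) = -27072$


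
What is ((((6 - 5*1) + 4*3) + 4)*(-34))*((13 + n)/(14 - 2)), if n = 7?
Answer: -2890/3 ≈ -963.33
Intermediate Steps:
((((6 - 5*1) + 4*3) + 4)*(-34))*((13 + n)/(14 - 2)) = ((((6 - 5*1) + 4*3) + 4)*(-34))*((13 + 7)/(14 - 2)) = ((((6 - 5) + 12) + 4)*(-34))*(20/12) = (((1 + 12) + 4)*(-34))*(20*(1/12)) = ((13 + 4)*(-34))*(5/3) = (17*(-34))*(5/3) = -578*5/3 = -2890/3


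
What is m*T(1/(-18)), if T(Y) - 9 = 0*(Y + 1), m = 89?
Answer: 801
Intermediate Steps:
T(Y) = 9 (T(Y) = 9 + 0*(Y + 1) = 9 + 0*(1 + Y) = 9 + 0 = 9)
m*T(1/(-18)) = 89*9 = 801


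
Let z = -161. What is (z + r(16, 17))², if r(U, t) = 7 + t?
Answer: 18769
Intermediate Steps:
(z + r(16, 17))² = (-161 + (7 + 17))² = (-161 + 24)² = (-137)² = 18769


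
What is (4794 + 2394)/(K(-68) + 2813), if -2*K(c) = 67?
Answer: 4792/1853 ≈ 2.5861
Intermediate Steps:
K(c) = -67/2 (K(c) = -½*67 = -67/2)
(4794 + 2394)/(K(-68) + 2813) = (4794 + 2394)/(-67/2 + 2813) = 7188/(5559/2) = 7188*(2/5559) = 4792/1853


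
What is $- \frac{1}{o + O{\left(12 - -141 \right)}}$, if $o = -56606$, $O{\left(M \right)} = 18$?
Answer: $\frac{1}{56588} \approx 1.7672 \cdot 10^{-5}$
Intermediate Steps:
$- \frac{1}{o + O{\left(12 - -141 \right)}} = - \frac{1}{-56606 + 18} = - \frac{1}{-56588} = \left(-1\right) \left(- \frac{1}{56588}\right) = \frac{1}{56588}$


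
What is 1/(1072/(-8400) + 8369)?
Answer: 525/4393658 ≈ 0.00011949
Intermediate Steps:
1/(1072/(-8400) + 8369) = 1/(1072*(-1/8400) + 8369) = 1/(-67/525 + 8369) = 1/(4393658/525) = 525/4393658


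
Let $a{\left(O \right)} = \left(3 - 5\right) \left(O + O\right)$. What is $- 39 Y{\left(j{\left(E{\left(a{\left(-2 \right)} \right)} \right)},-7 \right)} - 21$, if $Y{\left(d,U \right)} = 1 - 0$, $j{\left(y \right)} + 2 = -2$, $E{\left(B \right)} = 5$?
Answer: $-60$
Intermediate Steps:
$a{\left(O \right)} = - 4 O$ ($a{\left(O \right)} = - 2 \cdot 2 O = - 4 O$)
$j{\left(y \right)} = -4$ ($j{\left(y \right)} = -2 - 2 = -4$)
$Y{\left(d,U \right)} = 1$ ($Y{\left(d,U \right)} = 1 + 0 = 1$)
$- 39 Y{\left(j{\left(E{\left(a{\left(-2 \right)} \right)} \right)},-7 \right)} - 21 = \left(-39\right) 1 - 21 = -39 - 21 = -60$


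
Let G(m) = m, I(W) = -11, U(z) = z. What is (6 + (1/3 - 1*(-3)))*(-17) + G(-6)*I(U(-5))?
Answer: -278/3 ≈ -92.667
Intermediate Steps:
(6 + (1/3 - 1*(-3)))*(-17) + G(-6)*I(U(-5)) = (6 + (1/3 - 1*(-3)))*(-17) - 6*(-11) = (6 + (⅓ + 3))*(-17) + 66 = (6 + 10/3)*(-17) + 66 = (28/3)*(-17) + 66 = -476/3 + 66 = -278/3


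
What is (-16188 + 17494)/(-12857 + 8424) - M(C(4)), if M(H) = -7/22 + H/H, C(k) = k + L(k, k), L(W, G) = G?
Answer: -787/806 ≈ -0.97643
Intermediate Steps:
C(k) = 2*k (C(k) = k + k = 2*k)
M(H) = 15/22 (M(H) = -7*1/22 + 1 = -7/22 + 1 = 15/22)
(-16188 + 17494)/(-12857 + 8424) - M(C(4)) = (-16188 + 17494)/(-12857 + 8424) - 1*15/22 = 1306/(-4433) - 15/22 = 1306*(-1/4433) - 15/22 = -1306/4433 - 15/22 = -787/806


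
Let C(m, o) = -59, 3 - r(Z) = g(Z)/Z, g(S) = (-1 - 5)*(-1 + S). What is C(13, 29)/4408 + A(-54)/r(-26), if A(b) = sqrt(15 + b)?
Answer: -59/4408 + 13*I*sqrt(39)/120 ≈ -0.013385 + 0.67654*I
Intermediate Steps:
g(S) = 6 - 6*S (g(S) = -6*(-1 + S) = 6 - 6*S)
r(Z) = 3 - (6 - 6*Z)/Z
C(13, 29)/4408 + A(-54)/r(-26) = -59/4408 + sqrt(15 - 54)/(9 - 6/(-26)) = -59*1/4408 + sqrt(-39)/(9 - 6*(-1/26)) = -59/4408 + (I*sqrt(39))/(9 + 3/13) = -59/4408 + (I*sqrt(39))/(120/13) = -59/4408 + (I*sqrt(39))*(13/120) = -59/4408 + 13*I*sqrt(39)/120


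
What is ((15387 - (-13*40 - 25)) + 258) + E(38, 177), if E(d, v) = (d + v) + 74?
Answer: 16479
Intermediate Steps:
E(d, v) = 74 + d + v
((15387 - (-13*40 - 25)) + 258) + E(38, 177) = ((15387 - (-13*40 - 25)) + 258) + (74 + 38 + 177) = ((15387 - (-520 - 25)) + 258) + 289 = ((15387 - 1*(-545)) + 258) + 289 = ((15387 + 545) + 258) + 289 = (15932 + 258) + 289 = 16190 + 289 = 16479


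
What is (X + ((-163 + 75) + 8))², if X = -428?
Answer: 258064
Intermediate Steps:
(X + ((-163 + 75) + 8))² = (-428 + ((-163 + 75) + 8))² = (-428 + (-88 + 8))² = (-428 - 80)² = (-508)² = 258064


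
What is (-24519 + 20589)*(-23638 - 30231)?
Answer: 211705170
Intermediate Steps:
(-24519 + 20589)*(-23638 - 30231) = -3930*(-53869) = 211705170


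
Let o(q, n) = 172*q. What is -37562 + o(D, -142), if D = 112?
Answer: -18298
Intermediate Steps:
-37562 + o(D, -142) = -37562 + 172*112 = -37562 + 19264 = -18298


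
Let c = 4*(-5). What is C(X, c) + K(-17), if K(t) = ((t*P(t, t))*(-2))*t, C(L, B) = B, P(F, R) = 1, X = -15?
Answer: -598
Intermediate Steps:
c = -20
K(t) = -2*t**2 (K(t) = ((t*1)*(-2))*t = (t*(-2))*t = (-2*t)*t = -2*t**2)
C(X, c) + K(-17) = -20 - 2*(-17)**2 = -20 - 2*289 = -20 - 578 = -598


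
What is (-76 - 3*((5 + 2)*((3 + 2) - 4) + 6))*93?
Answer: -10695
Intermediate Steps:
(-76 - 3*((5 + 2)*((3 + 2) - 4) + 6))*93 = (-76 - 3*(7*(5 - 4) + 6))*93 = (-76 - 3*(7*1 + 6))*93 = (-76 - 3*(7 + 6))*93 = (-76 - 3*13)*93 = (-76 - 39)*93 = -115*93 = -10695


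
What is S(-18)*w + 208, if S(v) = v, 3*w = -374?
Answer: 2452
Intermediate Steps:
w = -374/3 (w = (⅓)*(-374) = -374/3 ≈ -124.67)
S(-18)*w + 208 = -18*(-374/3) + 208 = 2244 + 208 = 2452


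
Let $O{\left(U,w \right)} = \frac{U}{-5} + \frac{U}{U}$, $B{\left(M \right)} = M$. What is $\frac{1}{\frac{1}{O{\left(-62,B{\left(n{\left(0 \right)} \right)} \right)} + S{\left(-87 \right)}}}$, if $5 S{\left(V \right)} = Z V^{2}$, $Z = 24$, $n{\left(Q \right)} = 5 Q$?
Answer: $\frac{181723}{5} \approx 36345.0$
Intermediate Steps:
$O{\left(U,w \right)} = 1 - \frac{U}{5}$ ($O{\left(U,w \right)} = U \left(- \frac{1}{5}\right) + 1 = - \frac{U}{5} + 1 = 1 - \frac{U}{5}$)
$S{\left(V \right)} = \frac{24 V^{2}}{5}$
$\frac{1}{\frac{1}{O{\left(-62,B{\left(n{\left(0 \right)} \right)} \right)} + S{\left(-87 \right)}}} = \frac{1}{\frac{1}{\left(1 - - \frac{62}{5}\right) + \frac{24 \left(-87\right)^{2}}{5}}} = \frac{1}{\frac{1}{\left(1 + \frac{62}{5}\right) + \frac{24}{5} \cdot 7569}} = \frac{1}{\frac{1}{\frac{67}{5} + \frac{181656}{5}}} = \frac{1}{\frac{1}{\frac{181723}{5}}} = \frac{1}{\frac{5}{181723}} = \frac{181723}{5}$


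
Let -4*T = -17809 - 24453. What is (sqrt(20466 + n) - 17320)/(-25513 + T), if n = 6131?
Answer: 6928/5979 - 2*sqrt(26597)/29895 ≈ 1.1478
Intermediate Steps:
T = 21131/2 (T = -(-17809 - 24453)/4 = -1/4*(-42262) = 21131/2 ≈ 10566.)
(sqrt(20466 + n) - 17320)/(-25513 + T) = (sqrt(20466 + 6131) - 17320)/(-25513 + 21131/2) = (sqrt(26597) - 17320)/(-29895/2) = (-17320 + sqrt(26597))*(-2/29895) = 6928/5979 - 2*sqrt(26597)/29895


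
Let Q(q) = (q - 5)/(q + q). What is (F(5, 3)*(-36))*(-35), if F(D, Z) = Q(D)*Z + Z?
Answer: 3780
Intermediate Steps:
Q(q) = (-5 + q)/(2*q) (Q(q) = (-5 + q)/((2*q)) = (-5 + q)*(1/(2*q)) = (-5 + q)/(2*q))
F(D, Z) = Z + Z*(-5 + D)/(2*D) (F(D, Z) = ((-5 + D)/(2*D))*Z + Z = Z*(-5 + D)/(2*D) + Z = Z + Z*(-5 + D)/(2*D))
(F(5, 3)*(-36))*(-35) = (((½)*3*(-5 + 3*5)/5)*(-36))*(-35) = (((½)*3*(⅕)*(-5 + 15))*(-36))*(-35) = (((½)*3*(⅕)*10)*(-36))*(-35) = (3*(-36))*(-35) = -108*(-35) = 3780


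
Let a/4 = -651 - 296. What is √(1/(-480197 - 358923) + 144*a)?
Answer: I*√24004939988097245/209780 ≈ 738.56*I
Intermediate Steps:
a = -3788 (a = 4*(-651 - 296) = 4*(-947) = -3788)
√(1/(-480197 - 358923) + 144*a) = √(1/(-480197 - 358923) + 144*(-3788)) = √(1/(-839120) - 545472) = √(-1/839120 - 545472) = √(-457716464641/839120) = I*√24004939988097245/209780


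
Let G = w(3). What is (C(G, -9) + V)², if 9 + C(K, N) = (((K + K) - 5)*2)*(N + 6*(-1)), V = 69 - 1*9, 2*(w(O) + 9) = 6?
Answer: 314721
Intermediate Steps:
w(O) = -6 (w(O) = -9 + (½)*6 = -9 + 3 = -6)
G = -6
V = 60 (V = 69 - 9 = 60)
C(K, N) = -9 + (-10 + 4*K)*(-6 + N) (C(K, N) = -9 + (((K + K) - 5)*2)*(N + 6*(-1)) = -9 + ((2*K - 5)*2)*(N - 6) = -9 + ((-5 + 2*K)*2)*(-6 + N) = -9 + (-10 + 4*K)*(-6 + N))
(C(G, -9) + V)² = ((51 - 24*(-6) - 10*(-9) + 4*(-6)*(-9)) + 60)² = ((51 + 144 + 90 + 216) + 60)² = (501 + 60)² = 561² = 314721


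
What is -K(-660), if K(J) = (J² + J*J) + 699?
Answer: -871899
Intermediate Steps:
K(J) = 699 + 2*J² (K(J) = (J² + J²) + 699 = 2*J² + 699 = 699 + 2*J²)
-K(-660) = -(699 + 2*(-660)²) = -(699 + 2*435600) = -(699 + 871200) = -1*871899 = -871899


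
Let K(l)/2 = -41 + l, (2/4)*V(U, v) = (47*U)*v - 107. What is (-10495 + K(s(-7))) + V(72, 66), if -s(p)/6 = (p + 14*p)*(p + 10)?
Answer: 439677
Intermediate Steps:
s(p) = -90*p*(10 + p) (s(p) = -6*(p + 14*p)*(p + 10) = -6*15*p*(10 + p) = -90*p*(10 + p))
V(U, v) = -214 + 94*U*v (V(U, v) = 2*((47*U)*v - 107) = 2*(47*U*v - 107) = 2*(-107 + 47*U*v) = -214 + 94*U*v)
K(l) = -82 + 2*l (K(l) = 2*(-41 + l) = -82 + 2*l)
(-10495 + K(s(-7))) + V(72, 66) = (-10495 + (-82 + 2*(-90*(-7)*(10 - 7)))) + (-214 + 94*72*66) = (-10495 + (-82 + 2*(-90*(-7)*3))) + (-214 + 446688) = (-10495 + (-82 + 2*1890)) + 446474 = (-10495 + (-82 + 3780)) + 446474 = (-10495 + 3698) + 446474 = -6797 + 446474 = 439677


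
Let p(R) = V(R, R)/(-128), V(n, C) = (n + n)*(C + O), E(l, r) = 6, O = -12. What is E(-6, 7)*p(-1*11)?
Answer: -759/32 ≈ -23.719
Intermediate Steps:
V(n, C) = 2*n*(-12 + C) (V(n, C) = (n + n)*(C - 12) = (2*n)*(-12 + C) = 2*n*(-12 + C))
p(R) = -R*(-12 + R)/64 (p(R) = (2*R*(-12 + R))/(-128) = (2*R*(-12 + R))*(-1/128) = -R*(-12 + R)/64)
E(-6, 7)*p(-1*11) = 6*((-1*11)*(12 - (-1)*11)/64) = 6*((1/64)*(-11)*(12 - 1*(-11))) = 6*((1/64)*(-11)*(12 + 11)) = 6*((1/64)*(-11)*23) = 6*(-253/64) = -759/32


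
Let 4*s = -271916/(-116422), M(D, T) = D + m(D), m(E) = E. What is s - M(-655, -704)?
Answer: 152580799/116422 ≈ 1310.6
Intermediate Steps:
M(D, T) = 2*D (M(D, T) = D + D = 2*D)
s = 67979/116422 (s = (-271916/(-116422))/4 = (-271916*(-1/116422))/4 = (¼)*(135958/58211) = 67979/116422 ≈ 0.58390)
s - M(-655, -704) = 67979/116422 - 2*(-655) = 67979/116422 - 1*(-1310) = 67979/116422 + 1310 = 152580799/116422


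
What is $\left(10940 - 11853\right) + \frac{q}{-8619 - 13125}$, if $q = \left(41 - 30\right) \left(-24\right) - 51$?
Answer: $- \frac{2205773}{2416} \approx -912.99$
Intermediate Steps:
$q = -315$ ($q = 11 \left(-24\right) - 51 = -264 - 51 = -315$)
$\left(10940 - 11853\right) + \frac{q}{-8619 - 13125} = \left(10940 - 11853\right) - \frac{315}{-8619 - 13125} = -913 - \frac{315}{-8619 - 13125} = -913 - \frac{315}{-21744} = -913 - - \frac{35}{2416} = -913 + \frac{35}{2416} = - \frac{2205773}{2416}$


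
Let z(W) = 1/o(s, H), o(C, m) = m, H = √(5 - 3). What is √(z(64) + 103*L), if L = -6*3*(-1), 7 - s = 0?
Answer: √(7416 + 2*√2)/2 ≈ 43.066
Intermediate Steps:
H = √2 ≈ 1.4142
s = 7 (s = 7 - 1*0 = 7 + 0 = 7)
z(W) = √2/2 (z(W) = 1/(√2) = √2/2)
L = 18 (L = -18*(-1) = 18)
√(z(64) + 103*L) = √(√2/2 + 103*18) = √(√2/2 + 1854) = √(1854 + √2/2)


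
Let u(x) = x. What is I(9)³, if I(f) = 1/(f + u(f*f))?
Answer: 1/729000 ≈ 1.3717e-6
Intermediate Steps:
I(f) = 1/(f + f²) (I(f) = 1/(f + f*f) = 1/(f + f²))
I(9)³ = (1/(9*(1 + 9)))³ = ((⅑)/10)³ = ((⅑)*(⅒))³ = (1/90)³ = 1/729000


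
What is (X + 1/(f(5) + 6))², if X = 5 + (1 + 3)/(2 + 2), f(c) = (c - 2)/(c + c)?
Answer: 150544/3969 ≈ 37.930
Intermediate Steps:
f(c) = (-2 + c)/(2*c) (f(c) = (-2 + c)/((2*c)) = (-2 + c)*(1/(2*c)) = (-2 + c)/(2*c))
X = 6 (X = 5 + 4/4 = 5 + 4*(¼) = 5 + 1 = 6)
(X + 1/(f(5) + 6))² = (6 + 1/((½)*(-2 + 5)/5 + 6))² = (6 + 1/((½)*(⅕)*3 + 6))² = (6 + 1/(3/10 + 6))² = (6 + 1/(63/10))² = (6 + 10/63)² = (388/63)² = 150544/3969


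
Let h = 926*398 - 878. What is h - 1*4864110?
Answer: -4496440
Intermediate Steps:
h = 367670 (h = 368548 - 878 = 367670)
h - 1*4864110 = 367670 - 1*4864110 = 367670 - 4864110 = -4496440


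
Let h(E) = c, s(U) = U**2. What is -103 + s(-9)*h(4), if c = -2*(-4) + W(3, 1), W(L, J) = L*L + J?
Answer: 1355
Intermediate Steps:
W(L, J) = J + L**2 (W(L, J) = L**2 + J = J + L**2)
c = 18 (c = -2*(-4) + (1 + 3**2) = 8 + (1 + 9) = 8 + 10 = 18)
h(E) = 18
-103 + s(-9)*h(4) = -103 + (-9)**2*18 = -103 + 81*18 = -103 + 1458 = 1355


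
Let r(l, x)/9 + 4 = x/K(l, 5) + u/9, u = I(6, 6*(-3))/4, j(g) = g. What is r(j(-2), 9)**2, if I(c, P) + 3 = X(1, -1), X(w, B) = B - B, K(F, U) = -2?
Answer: 95481/16 ≈ 5967.6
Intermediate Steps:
X(w, B) = 0
I(c, P) = -3 (I(c, P) = -3 + 0 = -3)
u = -3/4 ≈ -0.75000
r(l, x) = -147/4 - 9*x/2 (r(l, x) = -36 + 9*(x/(-2) - 3/4/9) = -36 + 9*(x*(-1/2) - 3/4*1/9) = -36 + 9*(-x/2 - 1/12) = -36 + 9*(-1/12 - x/2) = -36 + (-3/4 - 9*x/2) = -147/4 - 9*x/2)
r(j(-2), 9)**2 = (-147/4 - 9/2*9)**2 = (-147/4 - 81/2)**2 = (-309/4)**2 = 95481/16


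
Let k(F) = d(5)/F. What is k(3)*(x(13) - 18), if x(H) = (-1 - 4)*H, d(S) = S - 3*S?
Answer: 830/3 ≈ 276.67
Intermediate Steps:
d(S) = -2*S
k(F) = -10/F (k(F) = (-2*5)/F = -10/F)
x(H) = -5*H
k(3)*(x(13) - 18) = (-10/3)*(-5*13 - 18) = (-10*⅓)*(-65 - 18) = -10/3*(-83) = 830/3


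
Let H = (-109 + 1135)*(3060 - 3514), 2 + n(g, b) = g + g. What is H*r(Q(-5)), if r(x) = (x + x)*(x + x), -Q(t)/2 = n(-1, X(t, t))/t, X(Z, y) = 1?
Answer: -119245824/25 ≈ -4.7698e+6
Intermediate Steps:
n(g, b) = -2 + 2*g (n(g, b) = -2 + (g + g) = -2 + 2*g)
Q(t) = 8/t (Q(t) = -2*(-2 + 2*(-1))/t = -2*(-2 - 2)/t = -(-8)/t = 8/t)
r(x) = 4*x**2 (r(x) = (2*x)*(2*x) = 4*x**2)
H = -465804 (H = 1026*(-454) = -465804)
H*r(Q(-5)) = -1863216*(8/(-5))**2 = -1863216*(8*(-1/5))**2 = -1863216*(-8/5)**2 = -1863216*64/25 = -465804*256/25 = -119245824/25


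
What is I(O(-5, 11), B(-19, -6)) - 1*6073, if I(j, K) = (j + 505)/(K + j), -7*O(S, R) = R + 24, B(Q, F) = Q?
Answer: -36563/6 ≈ -6093.8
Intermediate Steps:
O(S, R) = -24/7 - R/7 (O(S, R) = -(R + 24)/7 = -(24 + R)/7 = -24/7 - R/7)
I(j, K) = (505 + j)/(K + j)
I(O(-5, 11), B(-19, -6)) - 1*6073 = (505 + (-24/7 - ⅐*11))/(-19 + (-24/7 - ⅐*11)) - 1*6073 = (505 + (-24/7 - 11/7))/(-19 + (-24/7 - 11/7)) - 6073 = (505 - 5)/(-19 - 5) - 6073 = 500/(-24) - 6073 = -1/24*500 - 6073 = -125/6 - 6073 = -36563/6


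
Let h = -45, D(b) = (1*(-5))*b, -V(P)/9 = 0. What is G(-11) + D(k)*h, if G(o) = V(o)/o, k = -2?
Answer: -450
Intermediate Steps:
V(P) = 0 (V(P) = -9*0 = 0)
D(b) = -5*b
G(o) = 0 (G(o) = 0/o = 0)
G(-11) + D(k)*h = 0 - 5*(-2)*(-45) = 0 + 10*(-45) = 0 - 450 = -450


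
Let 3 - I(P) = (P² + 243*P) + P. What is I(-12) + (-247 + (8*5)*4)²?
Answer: 10356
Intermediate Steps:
I(P) = 3 - P² - 244*P (I(P) = 3 - ((P² + 243*P) + P) = 3 - (P² + 244*P) = 3 + (-P² - 244*P) = 3 - P² - 244*P)
I(-12) + (-247 + (8*5)*4)² = (3 - 1*(-12)² - 244*(-12)) + (-247 + (8*5)*4)² = (3 - 1*144 + 2928) + (-247 + 40*4)² = (3 - 144 + 2928) + (-247 + 160)² = 2787 + (-87)² = 2787 + 7569 = 10356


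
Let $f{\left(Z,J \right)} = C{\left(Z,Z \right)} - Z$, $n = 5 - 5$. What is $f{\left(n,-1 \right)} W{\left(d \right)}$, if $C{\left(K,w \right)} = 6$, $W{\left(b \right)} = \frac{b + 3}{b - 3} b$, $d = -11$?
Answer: $- \frac{264}{7} \approx -37.714$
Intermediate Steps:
$n = 0$ ($n = 5 - 5 = 0$)
$W{\left(b \right)} = \frac{b \left(3 + b\right)}{-3 + b}$ ($W{\left(b \right)} = \frac{3 + b}{-3 + b} b = \frac{b \left(3 + b\right)}{-3 + b}$)
$f{\left(Z,J \right)} = 6 - Z$
$f{\left(n,-1 \right)} W{\left(d \right)} = \left(6 - 0\right) \left(- \frac{11 \left(3 - 11\right)}{-3 - 11}\right) = \left(6 + 0\right) \left(\left(-11\right) \frac{1}{-14} \left(-8\right)\right) = 6 \left(\left(-11\right) \left(- \frac{1}{14}\right) \left(-8\right)\right) = 6 \left(- \frac{44}{7}\right) = - \frac{264}{7}$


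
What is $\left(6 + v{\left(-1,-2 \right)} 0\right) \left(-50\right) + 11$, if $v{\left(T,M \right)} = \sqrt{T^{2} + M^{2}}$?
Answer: $-289$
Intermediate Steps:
$v{\left(T,M \right)} = \sqrt{M^{2} + T^{2}}$
$\left(6 + v{\left(-1,-2 \right)} 0\right) \left(-50\right) + 11 = \left(6 + \sqrt{\left(-2\right)^{2} + \left(-1\right)^{2}} \cdot 0\right) \left(-50\right) + 11 = \left(6 + \sqrt{4 + 1} \cdot 0\right) \left(-50\right) + 11 = \left(6 + \sqrt{5} \cdot 0\right) \left(-50\right) + 11 = \left(6 + 0\right) \left(-50\right) + 11 = 6 \left(-50\right) + 11 = -300 + 11 = -289$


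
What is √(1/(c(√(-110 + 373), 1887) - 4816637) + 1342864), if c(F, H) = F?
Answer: √(6468088428367 - 1342864*√263)/√(4816637 - √263) ≈ 1158.8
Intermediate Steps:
√(1/(c(√(-110 + 373), 1887) - 4816637) + 1342864) = √(1/(√(-110 + 373) - 4816637) + 1342864) = √(1/(√263 - 4816637) + 1342864) = √(1/(-4816637 + √263) + 1342864) = √(1342864 + 1/(-4816637 + √263))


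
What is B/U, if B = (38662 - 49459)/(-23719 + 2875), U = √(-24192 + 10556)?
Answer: -3599*I*√3409/47371464 ≈ -0.0044359*I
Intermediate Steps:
U = 2*I*√3409 (U = √(-13636) = 2*I*√3409 ≈ 116.77*I)
B = 3599/6948 (B = -10797/(-20844) = -10797*(-1/20844) = 3599/6948 ≈ 0.51799)
B/U = 3599/(6948*((2*I*√3409))) = 3599*(-I*√3409/6818)/6948 = -3599*I*√3409/47371464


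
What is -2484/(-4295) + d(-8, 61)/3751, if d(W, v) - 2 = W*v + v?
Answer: 7492109/16110545 ≈ 0.46504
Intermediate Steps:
d(W, v) = 2 + v + W*v (d(W, v) = 2 + (W*v + v) = 2 + (v + W*v) = 2 + v + W*v)
-2484/(-4295) + d(-8, 61)/3751 = -2484/(-4295) + (2 + 61 - 8*61)/3751 = -2484*(-1/4295) + (2 + 61 - 488)*(1/3751) = 2484/4295 - 425*1/3751 = 2484/4295 - 425/3751 = 7492109/16110545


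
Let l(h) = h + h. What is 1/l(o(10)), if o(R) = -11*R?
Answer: -1/220 ≈ -0.0045455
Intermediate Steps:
l(h) = 2*h
1/l(o(10)) = 1/(2*(-11*10)) = 1/(2*(-110)) = 1/(-220) = -1/220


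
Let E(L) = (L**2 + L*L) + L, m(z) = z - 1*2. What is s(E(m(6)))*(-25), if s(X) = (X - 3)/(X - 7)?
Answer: -825/29 ≈ -28.448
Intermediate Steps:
m(z) = -2 + z (m(z) = z - 2 = -2 + z)
E(L) = L + 2*L**2 (E(L) = (L**2 + L**2) + L = 2*L**2 + L = L + 2*L**2)
s(X) = (-3 + X)/(-7 + X)
s(E(m(6)))*(-25) = ((-3 + (-2 + 6)*(1 + 2*(-2 + 6)))/(-7 + (-2 + 6)*(1 + 2*(-2 + 6))))*(-25) = ((-3 + 4*(1 + 2*4))/(-7 + 4*(1 + 2*4)))*(-25) = ((-3 + 4*(1 + 8))/(-7 + 4*(1 + 8)))*(-25) = ((-3 + 4*9)/(-7 + 4*9))*(-25) = ((-3 + 36)/(-7 + 36))*(-25) = (33/29)*(-25) = -825/29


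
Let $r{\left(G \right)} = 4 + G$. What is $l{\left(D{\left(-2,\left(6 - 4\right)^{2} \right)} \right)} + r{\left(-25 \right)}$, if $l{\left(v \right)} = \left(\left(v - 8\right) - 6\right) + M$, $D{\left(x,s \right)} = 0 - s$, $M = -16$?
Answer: $-55$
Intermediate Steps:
$D{\left(x,s \right)} = - s$
$l{\left(v \right)} = -30 + v$ ($l{\left(v \right)} = \left(\left(v - 8\right) - 6\right) - 16 = \left(\left(-8 + v\right) - 6\right) - 16 = \left(-14 + v\right) - 16 = -30 + v$)
$l{\left(D{\left(-2,\left(6 - 4\right)^{2} \right)} \right)} + r{\left(-25 \right)} = \left(-30 - \left(6 - 4\right)^{2}\right) + \left(4 - 25\right) = \left(-30 - 2^{2}\right) - 21 = \left(-30 - 4\right) - 21 = -34 - 21 = -55$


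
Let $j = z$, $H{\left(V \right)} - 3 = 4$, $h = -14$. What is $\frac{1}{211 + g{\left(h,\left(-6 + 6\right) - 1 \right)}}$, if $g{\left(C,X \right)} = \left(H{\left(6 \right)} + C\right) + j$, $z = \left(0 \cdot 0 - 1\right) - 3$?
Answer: $\frac{1}{200} \approx 0.005$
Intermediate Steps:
$H{\left(V \right)} = 7$ ($H{\left(V \right)} = 3 + 4 = 7$)
$z = -4$ ($z = \left(0 - 1\right) - 3 = -1 - 3 = -4$)
$j = -4$
$g{\left(C,X \right)} = 3 + C$ ($g{\left(C,X \right)} = \left(7 + C\right) - 4 = 3 + C$)
$\frac{1}{211 + g{\left(h,\left(-6 + 6\right) - 1 \right)}} = \frac{1}{211 + \left(3 - 14\right)} = \frac{1}{211 - 11} = \frac{1}{200}$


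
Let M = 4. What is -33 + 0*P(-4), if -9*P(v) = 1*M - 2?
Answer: -33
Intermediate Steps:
P(v) = -2/9 (P(v) = -(1*4 - 2)/9 = -(4 - 2)/9 = -⅑*2 = -2/9)
-33 + 0*P(-4) = -33 + 0*(-2/9) = -33 + 0 = -33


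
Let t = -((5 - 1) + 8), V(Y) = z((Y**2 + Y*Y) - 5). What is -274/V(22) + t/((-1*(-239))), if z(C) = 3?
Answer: -65522/717 ≈ -91.384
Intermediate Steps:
V(Y) = 3
t = -12 (t = -(4 + 8) = -1*12 = -12)
-274/V(22) + t/((-1*(-239))) = -274/3 - 12/((-1*(-239))) = -274*1/3 - 12/239 = -274/3 - 12*1/239 = -274/3 - 12/239 = -65522/717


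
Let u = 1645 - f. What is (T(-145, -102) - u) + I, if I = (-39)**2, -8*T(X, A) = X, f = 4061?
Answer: 31641/8 ≈ 3955.1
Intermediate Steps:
T(X, A) = -X/8
u = -2416 (u = 1645 - 1*4061 = 1645 - 4061 = -2416)
I = 1521
(T(-145, -102) - u) + I = (-1/8*(-145) - 1*(-2416)) + 1521 = (145/8 + 2416) + 1521 = 19473/8 + 1521 = 31641/8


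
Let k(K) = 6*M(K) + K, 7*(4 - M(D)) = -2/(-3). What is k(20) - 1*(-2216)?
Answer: 15816/7 ≈ 2259.4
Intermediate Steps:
M(D) = 82/21 (M(D) = 4 - (-2)/(7*(-3)) = 4 - (-2)*(-1)/(7*3) = 4 - 1/7*2/3 = 4 - 2/21 = 82/21)
k(K) = 164/7 + K (k(K) = 6*(82/21) + K = 164/7 + K)
k(20) - 1*(-2216) = (164/7 + 20) - 1*(-2216) = 304/7 + 2216 = 15816/7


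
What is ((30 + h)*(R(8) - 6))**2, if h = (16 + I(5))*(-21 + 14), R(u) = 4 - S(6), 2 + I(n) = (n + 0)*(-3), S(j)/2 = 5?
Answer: 197136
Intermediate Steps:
S(j) = 10 (S(j) = 2*5 = 10)
I(n) = -2 - 3*n (I(n) = -2 + (n + 0)*(-3) = -2 + n*(-3) = -2 - 3*n)
R(u) = -6 (R(u) = 4 - 1*10 = 4 - 10 = -6)
h = 7 (h = (16 + (-2 - 3*5))*(-21 + 14) = (16 + (-2 - 15))*(-7) = (16 - 17)*(-7) = -1*(-7) = 7)
((30 + h)*(R(8) - 6))**2 = ((30 + 7)*(-6 - 6))**2 = (37*(-12))**2 = (-444)**2 = 197136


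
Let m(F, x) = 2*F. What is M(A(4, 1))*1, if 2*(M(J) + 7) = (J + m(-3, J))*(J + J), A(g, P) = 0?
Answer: -7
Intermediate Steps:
M(J) = -7 + J*(-6 + J) (M(J) = -7 + ((J + 2*(-3))*(J + J))/2 = -7 + ((J - 6)*(2*J))/2 = -7 + ((-6 + J)*(2*J))/2 = -7 + (2*J*(-6 + J))/2 = -7 + J*(-6 + J))
M(A(4, 1))*1 = (-7 + 0² - 6*0)*1 = (-7 + 0 + 0)*1 = -7*1 = -7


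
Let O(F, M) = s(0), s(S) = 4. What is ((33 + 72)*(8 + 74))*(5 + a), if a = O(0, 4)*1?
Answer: 77490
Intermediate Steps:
O(F, M) = 4
a = 4 (a = 4*1 = 4)
((33 + 72)*(8 + 74))*(5 + a) = ((33 + 72)*(8 + 74))*(5 + 4) = (105*82)*9 = 8610*9 = 77490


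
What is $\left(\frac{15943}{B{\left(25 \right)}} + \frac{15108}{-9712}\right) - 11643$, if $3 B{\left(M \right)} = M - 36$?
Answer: $- \frac{427131603}{26708} \approx -15993.0$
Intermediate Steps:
$B{\left(M \right)} = -12 + \frac{M}{3}$ ($B{\left(M \right)} = \frac{M - 36}{3} = \frac{-36 + M}{3} = -12 + \frac{M}{3}$)
$\left(\frac{15943}{B{\left(25 \right)}} + \frac{15108}{-9712}\right) - 11643 = \left(\frac{15943}{-12 + \frac{1}{3} \cdot 25} + \frac{15108}{-9712}\right) - 11643 = \left(\frac{15943}{-12 + \frac{25}{3}} + 15108 \left(- \frac{1}{9712}\right)\right) - 11643 = \left(\frac{15943}{- \frac{11}{3}} - \frac{3777}{2428}\right) - 11643 = \left(15943 \left(- \frac{3}{11}\right) - \frac{3777}{2428}\right) - 11643 = \left(- \frac{47829}{11} - \frac{3777}{2428}\right) - 11643 = - \frac{116170359}{26708} - 11643 = - \frac{427131603}{26708}$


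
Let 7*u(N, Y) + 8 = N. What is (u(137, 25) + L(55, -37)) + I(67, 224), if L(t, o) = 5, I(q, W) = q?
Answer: 633/7 ≈ 90.429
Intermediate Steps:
u(N, Y) = -8/7 + N/7
(u(137, 25) + L(55, -37)) + I(67, 224) = ((-8/7 + (⅐)*137) + 5) + 67 = ((-8/7 + 137/7) + 5) + 67 = (129/7 + 5) + 67 = 164/7 + 67 = 633/7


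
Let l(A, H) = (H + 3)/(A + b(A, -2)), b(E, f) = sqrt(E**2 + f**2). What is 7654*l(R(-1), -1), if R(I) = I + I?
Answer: 7654 + 7654*sqrt(2) ≈ 18478.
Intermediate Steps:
R(I) = 2*I
l(A, H) = (3 + H)/(A + sqrt(4 + A**2)) (l(A, H) = (H + 3)/(A + sqrt(A**2 + (-2)**2)) = (3 + H)/(A + sqrt(A**2 + 4)) = (3 + H)/(A + sqrt(4 + A**2)))
7654*l(R(-1), -1) = 7654*((3 - 1)/(2*(-1) + sqrt(4 + (2*(-1))**2))) = 7654*(2/(-2 + sqrt(4 + (-2)**2))) = 7654*(2/(-2 + sqrt(4 + 4))) = 7654*(2/(-2 + sqrt(8))) = 7654*(2/(-2 + 2*sqrt(2))) = 15308/(-2 + 2*sqrt(2))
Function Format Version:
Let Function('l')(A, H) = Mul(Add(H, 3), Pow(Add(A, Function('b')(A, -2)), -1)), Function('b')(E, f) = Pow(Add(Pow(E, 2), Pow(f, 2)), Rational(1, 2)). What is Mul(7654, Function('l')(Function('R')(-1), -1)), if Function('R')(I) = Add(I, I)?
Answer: Add(7654, Mul(7654, Pow(2, Rational(1, 2)))) ≈ 18478.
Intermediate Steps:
Function('R')(I) = Mul(2, I)
Function('l')(A, H) = Mul(Pow(Add(A, Pow(Add(4, Pow(A, 2)), Rational(1, 2))), -1), Add(3, H)) (Function('l')(A, H) = Mul(Add(H, 3), Pow(Add(A, Pow(Add(Pow(A, 2), Pow(-2, 2)), Rational(1, 2))), -1)) = Mul(Add(3, H), Pow(Add(A, Pow(Add(Pow(A, 2), 4), Rational(1, 2))), -1)) = Mul(Add(3, H), Pow(Add(A, Pow(Add(4, Pow(A, 2)), Rational(1, 2))), -1)) = Mul(Pow(Add(A, Pow(Add(4, Pow(A, 2)), Rational(1, 2))), -1), Add(3, H)))
Mul(7654, Function('l')(Function('R')(-1), -1)) = Mul(7654, Mul(Pow(Add(Mul(2, -1), Pow(Add(4, Pow(Mul(2, -1), 2)), Rational(1, 2))), -1), Add(3, -1))) = Mul(7654, Mul(Pow(Add(-2, Pow(Add(4, Pow(-2, 2)), Rational(1, 2))), -1), 2)) = Mul(7654, Mul(Pow(Add(-2, Pow(Add(4, 4), Rational(1, 2))), -1), 2)) = Mul(7654, Mul(Pow(Add(-2, Pow(8, Rational(1, 2))), -1), 2)) = Mul(7654, Mul(Pow(Add(-2, Mul(2, Pow(2, Rational(1, 2)))), -1), 2)) = Mul(7654, Mul(2, Pow(Add(-2, Mul(2, Pow(2, Rational(1, 2)))), -1))) = Mul(15308, Pow(Add(-2, Mul(2, Pow(2, Rational(1, 2)))), -1))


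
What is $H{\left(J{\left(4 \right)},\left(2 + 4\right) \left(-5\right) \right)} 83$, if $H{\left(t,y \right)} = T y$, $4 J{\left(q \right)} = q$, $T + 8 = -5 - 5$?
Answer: $44820$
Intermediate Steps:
$T = -18$ ($T = -8 - 10 = -18$)
$J{\left(q \right)} = \frac{q}{4}$
$H{\left(t,y \right)} = - 18 y$
$H{\left(J{\left(4 \right)},\left(2 + 4\right) \left(-5\right) \right)} 83 = - 18 \left(2 + 4\right) \left(-5\right) 83 = - 18 \cdot 6 \left(-5\right) 83 = \left(-18\right) \left(-30\right) 83 = 540 \cdot 83 = 44820$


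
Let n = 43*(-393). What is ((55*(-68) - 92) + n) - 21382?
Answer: -42113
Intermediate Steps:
n = -16899
((55*(-68) - 92) + n) - 21382 = ((55*(-68) - 92) - 16899) - 21382 = ((-3740 - 92) - 16899) - 21382 = (-3832 - 16899) - 21382 = -20731 - 21382 = -42113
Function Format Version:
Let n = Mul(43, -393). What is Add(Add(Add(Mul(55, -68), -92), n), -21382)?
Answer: -42113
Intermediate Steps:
n = -16899
Add(Add(Add(Mul(55, -68), -92), n), -21382) = Add(Add(Add(Mul(55, -68), -92), -16899), -21382) = Add(Add(Add(-3740, -92), -16899), -21382) = Add(Add(-3832, -16899), -21382) = Add(-20731, -21382) = -42113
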